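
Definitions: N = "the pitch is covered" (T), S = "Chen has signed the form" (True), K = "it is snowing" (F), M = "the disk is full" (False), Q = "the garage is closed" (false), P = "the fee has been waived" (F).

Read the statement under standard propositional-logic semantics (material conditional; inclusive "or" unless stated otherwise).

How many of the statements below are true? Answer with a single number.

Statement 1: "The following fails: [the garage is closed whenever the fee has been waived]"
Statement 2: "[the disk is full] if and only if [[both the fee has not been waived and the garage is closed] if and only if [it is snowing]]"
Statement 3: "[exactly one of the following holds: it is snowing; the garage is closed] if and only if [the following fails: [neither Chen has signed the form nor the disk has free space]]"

0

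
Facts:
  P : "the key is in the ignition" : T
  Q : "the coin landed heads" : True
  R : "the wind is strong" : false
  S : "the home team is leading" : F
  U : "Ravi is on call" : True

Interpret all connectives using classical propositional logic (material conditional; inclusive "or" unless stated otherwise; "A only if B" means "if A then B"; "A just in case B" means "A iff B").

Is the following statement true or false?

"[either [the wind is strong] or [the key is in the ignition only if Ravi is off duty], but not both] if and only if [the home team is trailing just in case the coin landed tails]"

True.

This is (R ⊕ (P → ¬U)) ↔ (¬S ↔ ¬Q).

¬U = ¬T = F
P → ¬U = T → F = F
R ⊕ (P → ¬U) = F ⊕ F = F
¬S = ¬F = T
¬Q = ¬T = F
¬S ↔ ¬Q = T ↔ F = F
(R ⊕ (P → ¬U)) ↔ (¬S ↔ ¬Q) = F ↔ F = T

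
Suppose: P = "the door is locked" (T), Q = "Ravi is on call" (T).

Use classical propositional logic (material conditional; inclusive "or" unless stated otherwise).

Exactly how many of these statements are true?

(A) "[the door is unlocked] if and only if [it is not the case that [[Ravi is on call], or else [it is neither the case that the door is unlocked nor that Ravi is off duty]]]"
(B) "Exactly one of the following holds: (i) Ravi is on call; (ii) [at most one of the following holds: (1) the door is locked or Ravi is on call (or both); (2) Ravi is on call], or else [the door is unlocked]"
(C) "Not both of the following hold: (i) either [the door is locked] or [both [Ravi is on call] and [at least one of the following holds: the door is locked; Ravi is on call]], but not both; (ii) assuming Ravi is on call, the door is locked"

(A): This is not P iff not (Q or (not P nor not Q)).

not P = not True = False
not P = not True = False
not Q = not True = False
not P nor not Q = False nor False = True
Q or (not P nor not Q) = True or True = True
not (Q or (not P nor not Q)) = not True = False
not P iff not (Q or (not P nor not Q)) = False iff False = True
So (A) is true.

(B): Formalization: Q xor (((P or Q) nand Q) or not P)

P or Q = True or True = True
(P or Q) nand Q = True nand True = False
not P = not True = False
((P or Q) nand Q) or not P = False or False = False
Q xor (((P or Q) nand Q) or not P) = True xor False = True
So (B) is true.

(C): Parsed as (P xor (Q and (P or Q))) nand (Q -> P)

P or Q = True or True = True
Q and (P or Q) = True and True = True
P xor (Q and (P or Q)) = True xor True = False
Q -> P = True -> True = True
(P xor (Q and (P or Q))) nand (Q -> P) = False nand True = True
Thus (C) is true.

True statements: 3.

3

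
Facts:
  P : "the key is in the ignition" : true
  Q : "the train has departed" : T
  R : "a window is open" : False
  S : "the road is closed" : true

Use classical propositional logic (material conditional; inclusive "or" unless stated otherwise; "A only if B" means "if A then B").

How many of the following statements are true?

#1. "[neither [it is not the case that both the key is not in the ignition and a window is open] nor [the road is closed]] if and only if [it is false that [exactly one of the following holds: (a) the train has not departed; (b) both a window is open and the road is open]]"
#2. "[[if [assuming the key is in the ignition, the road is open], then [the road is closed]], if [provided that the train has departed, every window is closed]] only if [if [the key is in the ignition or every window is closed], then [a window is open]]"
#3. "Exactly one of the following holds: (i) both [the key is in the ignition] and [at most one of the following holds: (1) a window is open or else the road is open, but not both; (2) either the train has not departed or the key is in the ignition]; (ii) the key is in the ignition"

0

#1: This is ((¬P ↑ R) ↓ S) ↔ ¬(¬Q ⊕ (R ∧ ¬S)).

¬P = ¬T = F
¬P ↑ R = F ↑ F = T
(¬P ↑ R) ↓ S = T ↓ T = F
¬Q = ¬T = F
¬S = ¬T = F
R ∧ ¬S = F ∧ F = F
¬Q ⊕ (R ∧ ¬S) = F ⊕ F = F
¬(¬Q ⊕ (R ∧ ¬S)) = ¬F = T
((¬P ↑ R) ↓ S) ↔ ¬(¬Q ⊕ (R ∧ ¬S)) = F ↔ T = F
Hence #1 is false.

#2: Formalization: ((Q → ¬R) → ((P → ¬S) → S)) → ((P ∨ ¬R) → R)

¬R = ¬F = T
Q → ¬R = T → T = T
¬S = ¬T = F
P → ¬S = T → F = F
(P → ¬S) → S = F → T = T
(Q → ¬R) → ((P → ¬S) → S) = T → T = T
¬R = ¬F = T
P ∨ ¬R = T ∨ T = T
(P ∨ ¬R) → R = T → F = F
((Q → ¬R) → ((P → ¬S) → S)) → ((P ∨ ¬R) → R) = T → F = F
So #2 is false.

#3: Formalization: (P ∧ ((R ⊕ ¬S) ↑ (¬Q ∨ P))) ⊕ P

¬S = ¬T = F
R ⊕ ¬S = F ⊕ F = F
¬Q = ¬T = F
¬Q ∨ P = F ∨ T = T
(R ⊕ ¬S) ↑ (¬Q ∨ P) = F ↑ T = T
P ∧ ((R ⊕ ¬S) ↑ (¬Q ∨ P)) = T ∧ T = T
(P ∧ ((R ⊕ ¬S) ↑ (¬Q ∨ P))) ⊕ P = T ⊕ T = F
Thus #3 is false.

True statements: 0 (none).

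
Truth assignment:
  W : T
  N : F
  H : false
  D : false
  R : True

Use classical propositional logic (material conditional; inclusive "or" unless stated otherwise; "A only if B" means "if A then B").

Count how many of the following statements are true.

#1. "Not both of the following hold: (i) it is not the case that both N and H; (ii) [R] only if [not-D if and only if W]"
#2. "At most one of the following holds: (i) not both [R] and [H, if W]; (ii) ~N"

0

#1: This is (N nand H) nand (R -> (~D <-> W)).

N nand H = F nand F = T
~D = ~F = T
~D <-> W = T <-> T = T
R -> (~D <-> W) = T -> T = T
(N nand H) nand (R -> (~D <-> W)) = T nand T = F
So #1 is false.

#2: Formalization: (R nand (W -> H)) nand ~N

W -> H = T -> F = F
R nand (W -> H) = T nand F = T
~N = ~F = T
(R nand (W -> H)) nand ~N = T nand T = F
Hence #2 is false.

0 of the 2 statements are true (none).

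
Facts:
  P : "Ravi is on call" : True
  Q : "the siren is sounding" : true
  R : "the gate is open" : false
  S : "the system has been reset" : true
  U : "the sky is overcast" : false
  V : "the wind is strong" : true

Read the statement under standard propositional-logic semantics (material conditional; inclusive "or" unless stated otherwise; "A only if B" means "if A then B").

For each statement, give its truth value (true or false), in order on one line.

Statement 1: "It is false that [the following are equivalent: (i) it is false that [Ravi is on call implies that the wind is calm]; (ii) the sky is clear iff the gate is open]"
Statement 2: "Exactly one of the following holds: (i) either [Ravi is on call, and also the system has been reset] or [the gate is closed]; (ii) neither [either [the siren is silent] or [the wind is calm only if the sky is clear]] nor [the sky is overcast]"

Statement 1 true / Statement 2 true

Statement 1: In symbols: ~(~(P -> ~V) <-> (~U <-> R))

~V = ~T = F
P -> ~V = T -> F = F
~(P -> ~V) = ~F = T
~U = ~F = T
~U <-> R = T <-> F = F
~(P -> ~V) <-> (~U <-> R) = T <-> F = F
~(~(P -> ~V) <-> (~U <-> R)) = ~F = T
Hence Statement 1 is true.

Statement 2: In symbols: ((P & S) | ~R) xor ((~Q | (~V -> ~U)) nor U)

P & S = T & T = T
~R = ~F = T
(P & S) | ~R = T | T = T
~Q = ~T = F
~V = ~T = F
~U = ~F = T
~V -> ~U = F -> T = T
~Q | (~V -> ~U) = F | T = T
(~Q | (~V -> ~U)) nor U = T nor F = F
((P & S) | ~R) xor ((~Q | (~V -> ~U)) nor U) = T xor F = T
Hence Statement 2 is true.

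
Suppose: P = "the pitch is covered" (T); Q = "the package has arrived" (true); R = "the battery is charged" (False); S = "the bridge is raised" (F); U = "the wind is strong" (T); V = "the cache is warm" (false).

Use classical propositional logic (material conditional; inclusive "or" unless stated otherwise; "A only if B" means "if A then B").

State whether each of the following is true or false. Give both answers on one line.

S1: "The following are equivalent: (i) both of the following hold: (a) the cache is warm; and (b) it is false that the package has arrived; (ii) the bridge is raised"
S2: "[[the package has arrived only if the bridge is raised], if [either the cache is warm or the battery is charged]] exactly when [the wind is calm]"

S1: Formalization: (V and not Q) iff S

not Q = not True = False
V and not Q = False and False = False
(V and not Q) iff S = False iff False = True
Hence S1 is true.

S2: This is ((V or R) -> (Q -> S)) iff not U.

V or R = False or False = False
Q -> S = True -> False = False
(V or R) -> (Q -> S) = False -> False = True
not U = not True = False
((V or R) -> (Q -> S)) iff not U = True iff False = False
So S2 is false.

S1 T, S2 F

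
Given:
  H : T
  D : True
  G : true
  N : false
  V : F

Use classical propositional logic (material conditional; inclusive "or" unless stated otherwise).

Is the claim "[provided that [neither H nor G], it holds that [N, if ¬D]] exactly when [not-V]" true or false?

True

Values: H=T, G=T, D=T, N=F, V=F.
In symbols: ((H nor G) -> (~D -> N)) <-> ~V

H nor G = T nor T = F
~D = ~T = F
~D -> N = F -> F = T
(H nor G) -> (~D -> N) = F -> T = T
~V = ~F = T
((H nor G) -> (~D -> N)) <-> ~V = T <-> T = T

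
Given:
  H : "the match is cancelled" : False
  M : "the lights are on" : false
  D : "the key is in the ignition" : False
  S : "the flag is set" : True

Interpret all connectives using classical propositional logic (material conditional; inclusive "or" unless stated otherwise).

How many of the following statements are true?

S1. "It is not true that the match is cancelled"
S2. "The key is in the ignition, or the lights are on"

1

S1: In symbols: ¬H

¬H = ¬F = T
Thus S1 is true.

S2: Parsed as D ∨ M

D ∨ M = F ∨ F = F
Thus S2 is false.

1 of the 2 statements is true (S1).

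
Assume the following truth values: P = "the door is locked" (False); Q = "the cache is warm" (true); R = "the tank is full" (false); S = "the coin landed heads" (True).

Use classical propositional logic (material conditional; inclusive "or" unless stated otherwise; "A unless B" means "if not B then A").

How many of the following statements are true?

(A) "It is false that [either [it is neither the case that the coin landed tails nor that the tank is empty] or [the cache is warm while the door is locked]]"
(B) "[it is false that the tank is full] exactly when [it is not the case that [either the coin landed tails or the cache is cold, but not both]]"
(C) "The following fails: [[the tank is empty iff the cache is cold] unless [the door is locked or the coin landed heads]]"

2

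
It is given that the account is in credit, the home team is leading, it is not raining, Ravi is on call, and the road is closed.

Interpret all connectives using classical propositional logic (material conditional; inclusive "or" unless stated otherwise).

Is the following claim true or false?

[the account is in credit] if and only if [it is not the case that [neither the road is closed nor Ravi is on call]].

true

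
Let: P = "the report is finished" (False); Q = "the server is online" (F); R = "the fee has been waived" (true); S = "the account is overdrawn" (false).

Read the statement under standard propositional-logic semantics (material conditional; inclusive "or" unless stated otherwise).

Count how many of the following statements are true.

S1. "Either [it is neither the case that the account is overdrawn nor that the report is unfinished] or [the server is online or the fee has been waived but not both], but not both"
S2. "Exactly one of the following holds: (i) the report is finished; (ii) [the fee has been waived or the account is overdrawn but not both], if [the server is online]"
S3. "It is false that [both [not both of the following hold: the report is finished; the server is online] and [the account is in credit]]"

S1: Parsed as (S nor not P) xor (Q xor R)

not P = not False = True
S nor not P = False nor True = False
Q xor R = False xor True = True
(S nor not P) xor (Q xor R) = False xor True = True
Thus S1 is true.

S2: This is P xor (Q -> (R xor S)).

R xor S = True xor False = True
Q -> (R xor S) = False -> True = True
P xor (Q -> (R xor S)) = False xor True = True
Thus S2 is true.

S3: In symbols: not ((P nand Q) and not S)

P nand Q = False nand False = True
not S = not False = True
(P nand Q) and not S = True and True = True
not ((P nand Q) and not S) = not True = False
So S3 is false.

2 of the 3 statements are true.

2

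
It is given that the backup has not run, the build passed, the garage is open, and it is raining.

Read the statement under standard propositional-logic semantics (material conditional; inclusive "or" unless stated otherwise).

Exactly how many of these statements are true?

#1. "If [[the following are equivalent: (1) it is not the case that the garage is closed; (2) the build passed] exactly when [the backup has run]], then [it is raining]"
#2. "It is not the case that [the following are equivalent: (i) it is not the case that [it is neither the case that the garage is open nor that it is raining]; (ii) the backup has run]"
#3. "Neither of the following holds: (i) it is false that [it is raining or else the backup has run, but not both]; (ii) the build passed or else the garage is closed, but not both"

2

Let R = "the garage is closed" (F), Q = "the build passed" (T), P = "the backup has run" (F), S = "it is raining" (T).

#1: Formalization: ((¬R ↔ Q) ↔ P) → S

¬R = ¬F = T
¬R ↔ Q = T ↔ T = T
(¬R ↔ Q) ↔ P = T ↔ F = F
((¬R ↔ Q) ↔ P) → S = F → T = T
Thus #1 is true.

#2: In symbols: ¬(¬(¬R ↓ S) ↔ P)

¬R = ¬F = T
¬R ↓ S = T ↓ T = F
¬(¬R ↓ S) = ¬F = T
¬(¬R ↓ S) ↔ P = T ↔ F = F
¬(¬(¬R ↓ S) ↔ P) = ¬F = T
So #2 is true.

#3: This is ¬(S ⊕ P) ↓ (Q ⊕ R).

S ⊕ P = T ⊕ F = T
¬(S ⊕ P) = ¬T = F
Q ⊕ R = T ⊕ F = T
¬(S ⊕ P) ↓ (Q ⊕ R) = F ↓ T = F
So #3 is false.

Count: 2.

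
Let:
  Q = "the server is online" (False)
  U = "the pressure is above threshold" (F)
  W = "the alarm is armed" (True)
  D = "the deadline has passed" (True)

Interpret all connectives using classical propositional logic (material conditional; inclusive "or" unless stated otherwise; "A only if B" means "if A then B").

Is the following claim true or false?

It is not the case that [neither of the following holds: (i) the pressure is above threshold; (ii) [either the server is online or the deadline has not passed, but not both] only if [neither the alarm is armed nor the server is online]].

true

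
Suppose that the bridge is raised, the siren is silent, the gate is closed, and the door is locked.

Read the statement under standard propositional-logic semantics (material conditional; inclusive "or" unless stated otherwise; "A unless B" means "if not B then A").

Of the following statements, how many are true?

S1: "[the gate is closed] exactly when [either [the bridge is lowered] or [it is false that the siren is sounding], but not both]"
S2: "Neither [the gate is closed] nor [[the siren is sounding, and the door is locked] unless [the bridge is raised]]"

1

Let R = "the gate is open" (F), P = "the bridge is raised" (T), Q = "the siren is sounding" (F), S = "the door is locked" (T).

S1: Formalization: ~R <-> (~P xor ~Q)

~R = ~F = T
~P = ~T = F
~Q = ~F = T
~P xor ~Q = F xor T = T
~R <-> (~P xor ~Q) = T <-> T = T
Thus S1 is true.

S2: This is ~R nor ((Q & S) | P).

~R = ~F = T
Q & S = F & T = F
(Q & S) | P = F | T = T
~R nor ((Q & S) | P) = T nor T = F
Thus S2 is false.

1 of the 2 statements is true (S1).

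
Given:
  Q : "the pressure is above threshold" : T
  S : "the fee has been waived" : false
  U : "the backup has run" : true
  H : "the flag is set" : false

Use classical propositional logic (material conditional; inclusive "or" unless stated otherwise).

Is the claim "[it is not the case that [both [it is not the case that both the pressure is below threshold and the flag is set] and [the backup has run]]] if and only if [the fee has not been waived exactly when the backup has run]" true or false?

The statement is false.

In symbols: ¬((¬Q ↑ H) ∧ U) ↔ (¬S ↔ U)

¬Q = ¬T = F
¬Q ↑ H = F ↑ F = T
(¬Q ↑ H) ∧ U = T ∧ T = T
¬((¬Q ↑ H) ∧ U) = ¬T = F
¬S = ¬F = T
¬S ↔ U = T ↔ T = T
¬((¬Q ↑ H) ∧ U) ↔ (¬S ↔ U) = F ↔ T = F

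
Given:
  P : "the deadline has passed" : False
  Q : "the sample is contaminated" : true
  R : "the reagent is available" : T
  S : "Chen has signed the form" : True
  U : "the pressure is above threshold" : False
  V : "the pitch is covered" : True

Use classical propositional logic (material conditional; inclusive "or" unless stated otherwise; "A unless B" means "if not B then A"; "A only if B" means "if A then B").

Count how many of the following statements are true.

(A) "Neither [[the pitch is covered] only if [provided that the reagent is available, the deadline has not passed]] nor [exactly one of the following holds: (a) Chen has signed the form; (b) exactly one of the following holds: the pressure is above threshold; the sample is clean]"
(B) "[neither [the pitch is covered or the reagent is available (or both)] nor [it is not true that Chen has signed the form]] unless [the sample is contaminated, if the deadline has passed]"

1

(A): In symbols: (V -> (R -> ~P)) nor (S xor (U xor ~Q))

~P = ~F = T
R -> ~P = T -> T = T
V -> (R -> ~P) = T -> T = T
~Q = ~T = F
U xor ~Q = F xor F = F
S xor (U xor ~Q) = T xor F = T
(V -> (R -> ~P)) nor (S xor (U xor ~Q)) = T nor T = F
So (A) is false.

(B): Parsed as ((V | R) nor ~S) | (P -> Q)

V | R = T | T = T
~S = ~T = F
(V | R) nor ~S = T nor F = F
P -> Q = F -> T = T
((V | R) nor ~S) | (P -> Q) = F | T = T
So (B) is true.

True statements: 1.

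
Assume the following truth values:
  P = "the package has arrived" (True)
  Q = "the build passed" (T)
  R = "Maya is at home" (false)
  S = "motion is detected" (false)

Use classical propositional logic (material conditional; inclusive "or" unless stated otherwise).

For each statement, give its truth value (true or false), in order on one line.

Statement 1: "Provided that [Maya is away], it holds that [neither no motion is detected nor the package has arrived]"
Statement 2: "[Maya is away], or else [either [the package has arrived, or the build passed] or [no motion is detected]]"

Statement 1 false; Statement 2 true

Statement 1: This is ~R -> (~S nor P).

~R = ~F = T
~S = ~F = T
~S nor P = T nor T = F
~R -> (~S nor P) = T -> F = F
Hence Statement 1 is false.

Statement 2: Formalization: ~R | ((P | Q) | ~S)

~R = ~F = T
P | Q = T | T = T
~S = ~F = T
(P | Q) | ~S = T | T = T
~R | ((P | Q) | ~S) = T | T = T
So Statement 2 is true.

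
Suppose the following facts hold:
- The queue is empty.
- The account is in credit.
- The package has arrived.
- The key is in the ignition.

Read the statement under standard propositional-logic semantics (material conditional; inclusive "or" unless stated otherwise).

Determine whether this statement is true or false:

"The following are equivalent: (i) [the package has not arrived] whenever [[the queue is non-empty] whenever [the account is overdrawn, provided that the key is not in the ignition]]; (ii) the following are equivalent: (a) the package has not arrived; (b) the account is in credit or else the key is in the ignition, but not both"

true

Let U = "the key is in the ignition" (True), R = "the account is overdrawn" (False), K = "the queue is empty" (True), L = "the package has arrived" (True).
Formalization: (((not U -> R) -> not K) -> not L) iff (not L iff (not R xor U))

not U = not True = False
not U -> R = False -> False = True
not K = not True = False
(not U -> R) -> not K = True -> False = False
not L = not True = False
((not U -> R) -> not K) -> not L = False -> False = True
not L = not True = False
not R = not False = True
not R xor U = True xor True = False
not L iff (not R xor U) = False iff False = True
(((not U -> R) -> not K) -> not L) iff (not L iff (not R xor U)) = True iff True = True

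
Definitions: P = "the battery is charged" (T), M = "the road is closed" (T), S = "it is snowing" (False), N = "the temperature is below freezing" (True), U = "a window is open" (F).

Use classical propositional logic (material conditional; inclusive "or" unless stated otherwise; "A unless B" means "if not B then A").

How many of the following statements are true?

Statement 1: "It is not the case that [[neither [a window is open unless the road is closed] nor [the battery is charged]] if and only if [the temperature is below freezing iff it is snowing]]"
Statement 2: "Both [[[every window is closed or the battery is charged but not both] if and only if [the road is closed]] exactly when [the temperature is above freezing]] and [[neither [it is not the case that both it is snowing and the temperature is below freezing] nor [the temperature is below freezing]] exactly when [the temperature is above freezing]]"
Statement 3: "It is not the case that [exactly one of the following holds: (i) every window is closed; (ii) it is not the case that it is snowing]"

2

Statement 1: Formalization: ~(((U | M) nor P) <-> (N <-> S))

U | M = F | T = T
(U | M) nor P = T nor T = F
N <-> S = T <-> F = F
((U | M) nor P) <-> (N <-> S) = F <-> F = T
~(((U | M) nor P) <-> (N <-> S)) = ~T = F
Hence Statement 1 is false.

Statement 2: Parsed as (((~U xor P) <-> M) <-> ~N) & (((S nand N) nor N) <-> ~N)

~U = ~F = T
~U xor P = T xor T = F
(~U xor P) <-> M = F <-> T = F
~N = ~T = F
((~U xor P) <-> M) <-> ~N = F <-> F = T
S nand N = F nand T = T
(S nand N) nor N = T nor T = F
~N = ~T = F
((S nand N) nor N) <-> ~N = F <-> F = T
(((~U xor P) <-> M) <-> ~N) & (((S nand N) nor N) <-> ~N) = T & T = T
Thus Statement 2 is true.

Statement 3: This is ~(~U xor ~S).

~U = ~F = T
~S = ~F = T
~U xor ~S = T xor T = F
~(~U xor ~S) = ~F = T
So Statement 3 is true.

2 of the 3 statements are true (Statement 2, Statement 3).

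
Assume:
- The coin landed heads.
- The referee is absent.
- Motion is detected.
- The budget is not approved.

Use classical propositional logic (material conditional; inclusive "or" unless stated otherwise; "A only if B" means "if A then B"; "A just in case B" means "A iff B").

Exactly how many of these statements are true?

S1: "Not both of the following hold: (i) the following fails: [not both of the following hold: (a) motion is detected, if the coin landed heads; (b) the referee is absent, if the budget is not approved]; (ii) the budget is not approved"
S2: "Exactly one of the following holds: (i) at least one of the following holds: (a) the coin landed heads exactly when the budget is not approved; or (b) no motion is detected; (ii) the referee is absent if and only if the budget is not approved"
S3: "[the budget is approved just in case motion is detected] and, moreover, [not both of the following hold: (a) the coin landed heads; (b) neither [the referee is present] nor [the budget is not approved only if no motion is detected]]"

Let G = "the coin landed heads" (T), M = "motion is detected" (T), K = "the budget is approved" (F), P = "the referee is present" (F).

S1: In symbols: ¬((G → M) ↑ (¬K → ¬P)) ↑ ¬K

G → M = T → T = T
¬K = ¬F = T
¬P = ¬F = T
¬K → ¬P = T → T = T
(G → M) ↑ (¬K → ¬P) = T ↑ T = F
¬((G → M) ↑ (¬K → ¬P)) = ¬F = T
¬K = ¬F = T
¬((G → M) ↑ (¬K → ¬P)) ↑ ¬K = T ↑ T = F
Hence S1 is false.

S2: This is ((G ↔ ¬K) ∨ ¬M) ⊕ (¬P ↔ ¬K).

¬K = ¬F = T
G ↔ ¬K = T ↔ T = T
¬M = ¬T = F
(G ↔ ¬K) ∨ ¬M = T ∨ F = T
¬P = ¬F = T
¬K = ¬F = T
¬P ↔ ¬K = T ↔ T = T
((G ↔ ¬K) ∨ ¬M) ⊕ (¬P ↔ ¬K) = T ⊕ T = F
So S2 is false.

S3: Formalization: (K ↔ M) ∧ (G ↑ (P ↓ (¬K → ¬M)))

K ↔ M = F ↔ T = F
¬K = ¬F = T
¬M = ¬T = F
¬K → ¬M = T → F = F
P ↓ (¬K → ¬M) = F ↓ F = T
G ↑ (P ↓ (¬K → ¬M)) = T ↑ T = F
(K ↔ M) ∧ (G ↑ (P ↓ (¬K → ¬M))) = F ∧ F = F
Hence S3 is false.

True statements: 0 (none).

0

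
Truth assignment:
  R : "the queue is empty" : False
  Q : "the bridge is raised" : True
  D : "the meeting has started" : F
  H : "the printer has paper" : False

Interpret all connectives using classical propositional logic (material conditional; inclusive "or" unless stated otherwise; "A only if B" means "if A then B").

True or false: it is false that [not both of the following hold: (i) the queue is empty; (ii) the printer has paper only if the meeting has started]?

In symbols: ¬(R ↑ (H → D))

H → D = F → F = T
R ↑ (H → D) = F ↑ T = T
¬(R ↑ (H → D)) = ¬T = F

False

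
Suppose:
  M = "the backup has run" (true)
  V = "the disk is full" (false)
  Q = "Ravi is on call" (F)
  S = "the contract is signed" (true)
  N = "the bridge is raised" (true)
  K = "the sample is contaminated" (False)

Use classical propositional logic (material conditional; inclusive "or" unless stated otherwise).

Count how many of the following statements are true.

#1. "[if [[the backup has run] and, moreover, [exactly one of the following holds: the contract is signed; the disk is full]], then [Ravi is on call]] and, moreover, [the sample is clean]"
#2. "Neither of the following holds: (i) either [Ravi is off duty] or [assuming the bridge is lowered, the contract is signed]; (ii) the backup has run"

0

#1: Parsed as ((M and (S xor V)) -> Q) and not K

S xor V = True xor False = True
M and (S xor V) = True and True = True
(M and (S xor V)) -> Q = True -> False = False
not K = not False = True
((M and (S xor V)) -> Q) and not K = False and True = False
So #1 is false.

#2: Parsed as (not Q or (not N -> S)) nor M

not Q = not False = True
not N = not True = False
not N -> S = False -> True = True
not Q or (not N -> S) = True or True = True
(not Q or (not N -> S)) nor M = True nor True = False
Thus #2 is false.

Count: 0.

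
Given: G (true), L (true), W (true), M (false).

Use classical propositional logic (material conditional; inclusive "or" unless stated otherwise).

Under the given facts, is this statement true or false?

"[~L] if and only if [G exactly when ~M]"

False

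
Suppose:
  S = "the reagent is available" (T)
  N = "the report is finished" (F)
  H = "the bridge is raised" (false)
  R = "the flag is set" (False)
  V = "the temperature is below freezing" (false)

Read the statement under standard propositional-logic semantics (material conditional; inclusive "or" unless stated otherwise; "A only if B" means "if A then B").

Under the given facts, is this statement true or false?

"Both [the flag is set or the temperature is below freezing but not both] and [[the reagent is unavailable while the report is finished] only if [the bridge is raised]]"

False.

Parsed as (R ⊕ V) ∧ ((¬S ∧ N) → H)

R ⊕ V = F ⊕ F = F
¬S = ¬T = F
¬S ∧ N = F ∧ F = F
(¬S ∧ N) → H = F → F = T
(R ⊕ V) ∧ ((¬S ∧ N) → H) = F ∧ T = F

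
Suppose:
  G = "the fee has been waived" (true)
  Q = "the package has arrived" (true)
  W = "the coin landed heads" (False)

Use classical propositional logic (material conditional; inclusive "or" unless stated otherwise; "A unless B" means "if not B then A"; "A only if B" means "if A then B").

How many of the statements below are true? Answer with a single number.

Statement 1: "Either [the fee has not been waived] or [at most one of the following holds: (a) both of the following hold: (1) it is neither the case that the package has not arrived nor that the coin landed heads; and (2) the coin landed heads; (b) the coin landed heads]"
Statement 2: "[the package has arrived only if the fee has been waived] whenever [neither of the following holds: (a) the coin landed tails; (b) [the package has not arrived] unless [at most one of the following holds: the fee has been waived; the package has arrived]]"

2

Statement 1: Formalization: not G or (((not Q nor W) and W) nand W)

not G = not True = False
not Q = not True = False
not Q nor W = False nor False = True
(not Q nor W) and W = True and False = False
((not Q nor W) and W) nand W = False nand False = True
not G or (((not Q nor W) and W) nand W) = False or True = True
Hence Statement 1 is true.

Statement 2: Parsed as (not W nor (not Q or (G nand Q))) -> (Q -> G)

not W = not False = True
not Q = not True = False
G nand Q = True nand True = False
not Q or (G nand Q) = False or False = False
not W nor (not Q or (G nand Q)) = True nor False = False
Q -> G = True -> True = True
(not W nor (not Q or (G nand Q))) -> (Q -> G) = False -> True = True
Thus Statement 2 is true.

Count: 2.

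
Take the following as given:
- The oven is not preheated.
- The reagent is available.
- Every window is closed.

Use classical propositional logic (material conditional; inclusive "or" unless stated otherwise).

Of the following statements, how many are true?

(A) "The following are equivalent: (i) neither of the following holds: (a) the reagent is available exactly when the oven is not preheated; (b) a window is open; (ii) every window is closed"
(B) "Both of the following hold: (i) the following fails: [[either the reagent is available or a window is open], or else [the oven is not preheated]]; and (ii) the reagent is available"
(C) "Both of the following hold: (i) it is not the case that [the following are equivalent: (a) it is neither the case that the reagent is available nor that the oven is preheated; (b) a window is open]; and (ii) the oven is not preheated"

0

Let Q = "the reagent is available" (True), P = "the oven is preheated" (False), R = "a window is open" (False).

(A): Parsed as ((Q iff not P) nor R) iff not R

not P = not False = True
Q iff not P = True iff True = True
(Q iff not P) nor R = True nor False = False
not R = not False = True
((Q iff not P) nor R) iff not R = False iff True = False
Hence (A) is false.

(B): This is not ((Q or R) or not P) and Q.

Q or R = True or False = True
not P = not False = True
(Q or R) or not P = True or True = True
not ((Q or R) or not P) = not True = False
not ((Q or R) or not P) and Q = False and True = False
So (B) is false.

(C): This is not ((Q nor P) iff R) and not P.

Q nor P = True nor False = False
(Q nor P) iff R = False iff False = True
not ((Q nor P) iff R) = not True = False
not P = not False = True
not ((Q nor P) iff R) and not P = False and True = False
Thus (C) is false.

0 of the 3 statements are true (none).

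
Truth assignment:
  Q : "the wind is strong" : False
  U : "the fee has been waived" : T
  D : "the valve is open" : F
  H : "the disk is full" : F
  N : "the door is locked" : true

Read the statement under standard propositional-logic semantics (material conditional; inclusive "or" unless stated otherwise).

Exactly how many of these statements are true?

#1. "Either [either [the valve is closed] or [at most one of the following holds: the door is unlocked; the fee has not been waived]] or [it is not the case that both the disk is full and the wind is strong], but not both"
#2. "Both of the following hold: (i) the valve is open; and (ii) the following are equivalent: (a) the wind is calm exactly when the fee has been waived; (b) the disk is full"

0

#1: Parsed as (¬D ∨ (¬N ↑ ¬U)) ⊕ (H ↑ Q)

¬D = ¬F = T
¬N = ¬T = F
¬U = ¬T = F
¬N ↑ ¬U = F ↑ F = T
¬D ∨ (¬N ↑ ¬U) = T ∨ T = T
H ↑ Q = F ↑ F = T
(¬D ∨ (¬N ↑ ¬U)) ⊕ (H ↑ Q) = T ⊕ T = F
So #1 is false.

#2: In symbols: D ∧ ((¬Q ↔ U) ↔ H)

¬Q = ¬F = T
¬Q ↔ U = T ↔ T = T
(¬Q ↔ U) ↔ H = T ↔ F = F
D ∧ ((¬Q ↔ U) ↔ H) = F ∧ F = F
So #2 is false.

Count: 0.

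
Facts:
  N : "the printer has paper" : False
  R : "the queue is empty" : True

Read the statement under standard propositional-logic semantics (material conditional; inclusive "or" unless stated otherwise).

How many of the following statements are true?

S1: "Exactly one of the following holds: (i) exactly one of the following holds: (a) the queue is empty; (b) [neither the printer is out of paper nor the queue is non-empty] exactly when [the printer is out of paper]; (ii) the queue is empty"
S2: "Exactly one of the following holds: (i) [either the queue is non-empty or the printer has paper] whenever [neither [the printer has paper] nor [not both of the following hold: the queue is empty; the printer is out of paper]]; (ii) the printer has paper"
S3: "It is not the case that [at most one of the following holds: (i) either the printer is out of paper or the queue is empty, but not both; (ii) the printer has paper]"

0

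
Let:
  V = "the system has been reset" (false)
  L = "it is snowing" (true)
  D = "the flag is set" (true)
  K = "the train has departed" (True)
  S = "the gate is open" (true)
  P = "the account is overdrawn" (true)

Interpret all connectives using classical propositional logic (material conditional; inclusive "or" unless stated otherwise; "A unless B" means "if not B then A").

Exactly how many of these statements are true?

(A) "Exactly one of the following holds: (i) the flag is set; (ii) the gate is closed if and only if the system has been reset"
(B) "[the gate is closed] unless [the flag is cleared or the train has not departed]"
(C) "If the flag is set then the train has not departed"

0

(A): Parsed as D xor (not S iff V)

not S = not True = False
not S iff V = False iff False = True
D xor (not S iff V) = True xor True = False
So (A) is false.

(B): In symbols: not S or (not D or not K)

not S = not True = False
not D = not True = False
not K = not True = False
not D or not K = False or False = False
not S or (not D or not K) = False or False = False
So (B) is false.

(C): Formalization: D -> not K

not K = not True = False
D -> not K = True -> False = False
So (C) is false.

0 of the 3 statements are true (none).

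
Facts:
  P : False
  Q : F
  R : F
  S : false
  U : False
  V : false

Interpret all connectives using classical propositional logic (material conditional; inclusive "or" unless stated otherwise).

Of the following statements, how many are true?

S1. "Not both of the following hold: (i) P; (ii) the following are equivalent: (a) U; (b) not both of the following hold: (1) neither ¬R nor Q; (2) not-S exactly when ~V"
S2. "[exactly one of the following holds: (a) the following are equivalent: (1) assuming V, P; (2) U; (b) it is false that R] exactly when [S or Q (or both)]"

1

S1: Formalization: P nand (U iff ((not R nor Q) nand (not S iff not V)))

not R = not False = True
not R nor Q = True nor False = False
not S = not False = True
not V = not False = True
not S iff not V = True iff True = True
(not R nor Q) nand (not S iff not V) = False nand True = True
U iff ((not R nor Q) nand (not S iff not V)) = False iff True = False
P nand (U iff ((not R nor Q) nand (not S iff not V))) = False nand False = True
Thus S1 is true.

S2: This is (((V -> P) iff U) xor not R) iff (S or Q).

V -> P = False -> False = True
(V -> P) iff U = True iff False = False
not R = not False = True
((V -> P) iff U) xor not R = False xor True = True
S or Q = False or False = False
(((V -> P) iff U) xor not R) iff (S or Q) = True iff False = False
Hence S2 is false.

1 of the 2 statements is true.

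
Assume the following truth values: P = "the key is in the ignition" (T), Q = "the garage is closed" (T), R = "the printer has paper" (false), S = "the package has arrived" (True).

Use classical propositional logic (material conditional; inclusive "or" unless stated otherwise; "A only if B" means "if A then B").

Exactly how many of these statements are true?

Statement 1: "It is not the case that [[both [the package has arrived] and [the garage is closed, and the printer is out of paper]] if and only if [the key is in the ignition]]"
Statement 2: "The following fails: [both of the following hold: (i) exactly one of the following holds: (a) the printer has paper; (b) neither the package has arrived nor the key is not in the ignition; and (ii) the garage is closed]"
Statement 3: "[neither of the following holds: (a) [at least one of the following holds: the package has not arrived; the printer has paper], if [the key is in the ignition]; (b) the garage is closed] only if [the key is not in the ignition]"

2

Statement 1: In symbols: ~((S & (Q & ~R)) <-> P)

~R = ~F = T
Q & ~R = T & T = T
S & (Q & ~R) = T & T = T
(S & (Q & ~R)) <-> P = T <-> T = T
~((S & (Q & ~R)) <-> P) = ~T = F
Hence Statement 1 is false.

Statement 2: Formalization: ~((R xor (S nor ~P)) & Q)

~P = ~T = F
S nor ~P = T nor F = F
R xor (S nor ~P) = F xor F = F
(R xor (S nor ~P)) & Q = F & T = F
~((R xor (S nor ~P)) & Q) = ~F = T
So Statement 2 is true.

Statement 3: In symbols: ((P -> (~S | R)) nor Q) -> ~P

~S = ~T = F
~S | R = F | F = F
P -> (~S | R) = T -> F = F
(P -> (~S | R)) nor Q = F nor T = F
~P = ~T = F
((P -> (~S | R)) nor Q) -> ~P = F -> F = T
Thus Statement 3 is true.

2 of the 3 statements are true.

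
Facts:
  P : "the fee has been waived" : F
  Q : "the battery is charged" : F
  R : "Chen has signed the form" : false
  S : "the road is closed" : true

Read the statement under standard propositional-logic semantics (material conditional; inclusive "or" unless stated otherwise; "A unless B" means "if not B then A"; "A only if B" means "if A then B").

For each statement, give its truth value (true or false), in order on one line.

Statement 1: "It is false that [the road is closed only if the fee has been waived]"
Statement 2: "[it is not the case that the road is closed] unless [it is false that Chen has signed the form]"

Statement 1: Formalization: ¬(S → P)

S → P = T → F = F
¬(S → P) = ¬F = T
Hence Statement 1 is true.

Statement 2: Formalization: ¬S ∨ ¬R

¬S = ¬T = F
¬R = ¬F = T
¬S ∨ ¬R = F ∨ T = T
Hence Statement 2 is true.

Statement 1 True, Statement 2 True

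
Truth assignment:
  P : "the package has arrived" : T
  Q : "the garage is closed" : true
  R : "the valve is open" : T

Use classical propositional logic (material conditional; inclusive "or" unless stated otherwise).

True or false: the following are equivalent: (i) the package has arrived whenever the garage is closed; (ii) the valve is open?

true

In symbols: (Q → P) ↔ R

Q → P = T → T = T
(Q → P) ↔ R = T ↔ T = T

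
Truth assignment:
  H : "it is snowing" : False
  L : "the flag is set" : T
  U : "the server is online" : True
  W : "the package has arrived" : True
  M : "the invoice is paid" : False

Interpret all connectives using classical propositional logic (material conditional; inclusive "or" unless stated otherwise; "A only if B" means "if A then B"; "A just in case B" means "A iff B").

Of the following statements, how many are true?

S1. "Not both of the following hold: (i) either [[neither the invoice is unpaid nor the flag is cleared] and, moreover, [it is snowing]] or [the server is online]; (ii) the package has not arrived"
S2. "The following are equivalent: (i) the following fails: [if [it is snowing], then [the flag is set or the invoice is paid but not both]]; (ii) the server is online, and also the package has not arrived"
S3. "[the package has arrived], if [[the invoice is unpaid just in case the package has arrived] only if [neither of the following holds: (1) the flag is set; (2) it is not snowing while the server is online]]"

S1: In symbols: (((not M nor not L) and H) or U) nand not W

not M = not False = True
not L = not True = False
not M nor not L = True nor False = False
(not M nor not L) and H = False and False = False
((not M nor not L) and H) or U = False or True = True
not W = not True = False
(((not M nor not L) and H) or U) nand not W = True nand False = True
Thus S1 is true.

S2: In symbols: not (H -> (L xor M)) iff (U and not W)

L xor M = True xor False = True
H -> (L xor M) = False -> True = True
not (H -> (L xor M)) = not True = False
not W = not True = False
U and not W = True and False = False
not (H -> (L xor M)) iff (U and not W) = False iff False = True
Hence S2 is true.

S3: In symbols: ((not M iff W) -> (L nor (not H and U))) -> W

not M = not False = True
not M iff W = True iff True = True
not H = not False = True
not H and U = True and True = True
L nor (not H and U) = True nor True = False
(not M iff W) -> (L nor (not H and U)) = True -> False = False
((not M iff W) -> (L nor (not H and U))) -> W = False -> True = True
So S3 is true.

3 of the 3 statements are true.

3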